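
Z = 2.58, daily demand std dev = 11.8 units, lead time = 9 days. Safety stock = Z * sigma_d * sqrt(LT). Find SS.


Formula: SS = z * sigma_d * sqrt(LT)
sqrt(LT) = sqrt(9) = 3.0
SS = 2.58 * 11.8 * 3.0
SS = 91.3 units

91.3 units


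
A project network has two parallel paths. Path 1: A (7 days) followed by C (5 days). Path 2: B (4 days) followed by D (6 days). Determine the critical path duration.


Path 1 = 7 + 5 = 12 days
Path 2 = 4 + 6 = 10 days
Duration = max(12, 10) = 12 days

12 days


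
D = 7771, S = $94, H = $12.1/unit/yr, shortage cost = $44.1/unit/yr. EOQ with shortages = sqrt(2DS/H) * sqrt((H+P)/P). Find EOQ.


Formula: EOQ* = sqrt(2DS/H) * sqrt((H+P)/P)
Base EOQ = sqrt(2*7771*94/12.1) = 347.48 units
Correction = sqrt((12.1+44.1)/44.1) = 1.12888
EOQ* = 347.48 * 1.12888 = 392.3 units

392.3 units


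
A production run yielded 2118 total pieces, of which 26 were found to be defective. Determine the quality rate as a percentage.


Formula: Quality Rate = Good Pieces / Total Pieces * 100
Good pieces = 2118 - 26 = 2092
QR = 2092 / 2118 * 100 = 98.8%

98.8%


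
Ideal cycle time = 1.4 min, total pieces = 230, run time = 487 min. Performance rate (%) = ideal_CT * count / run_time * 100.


Formula: Performance = (Ideal CT * Total Count) / Run Time * 100
Ideal output time = 1.4 * 230 = 322.0 min
Performance = 322.0 / 487 * 100 = 66.1%

66.1%


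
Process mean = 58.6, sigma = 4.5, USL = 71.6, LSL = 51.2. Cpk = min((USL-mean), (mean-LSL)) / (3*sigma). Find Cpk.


Cpu = (71.6 - 58.6) / (3 * 4.5) = 0.96
Cpl = (58.6 - 51.2) / (3 * 4.5) = 0.55
Cpk = min(0.96, 0.55) = 0.55

0.55


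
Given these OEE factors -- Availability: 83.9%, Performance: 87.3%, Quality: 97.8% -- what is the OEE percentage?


Formula: OEE = Availability * Performance * Quality / 10000
A * P = 83.9% * 87.3% / 100 = 73.24%
OEE = 73.24% * 97.8% / 100 = 71.6%

71.6%


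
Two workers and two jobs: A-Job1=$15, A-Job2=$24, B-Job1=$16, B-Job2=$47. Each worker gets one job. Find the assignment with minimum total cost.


Option 1: A->1 + B->2 = $15 + $47 = $62
Option 2: A->2 + B->1 = $24 + $16 = $40
Min cost = min($62, $40) = $40

$40


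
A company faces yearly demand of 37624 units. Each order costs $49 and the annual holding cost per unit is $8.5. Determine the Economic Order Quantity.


Formula: EOQ = sqrt(2 * D * S / H)
Numerator: 2 * 37624 * 49 = 3687152
2DS/H = 3687152 / 8.5 = 433782.6
EOQ = sqrt(433782.6) = 658.6 units

658.6 units


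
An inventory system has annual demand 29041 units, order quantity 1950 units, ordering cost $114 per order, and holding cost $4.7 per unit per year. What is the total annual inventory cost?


TC = 29041/1950 * 114 + 1950/2 * 4.7

$6280.28


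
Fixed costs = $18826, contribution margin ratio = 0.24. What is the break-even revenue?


Formula: BER = Fixed Costs / Contribution Margin Ratio
BER = $18826 / 0.24
BER = $78441.67 (to the nearest cent)

$78441.67


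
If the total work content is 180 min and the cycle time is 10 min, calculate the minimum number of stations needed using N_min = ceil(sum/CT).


Formula: N_min = ceil(Sum of Task Times / Cycle Time)
N_min = ceil(180 min / 10 min) = ceil(18.0)
N_min = 18 stations

18


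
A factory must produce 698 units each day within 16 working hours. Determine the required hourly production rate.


Formula: Production Rate = Daily Demand / Available Hours
Rate = 698 units/day / 16 hours/day
Rate = 43.6 units/hour

43.6 units/hour


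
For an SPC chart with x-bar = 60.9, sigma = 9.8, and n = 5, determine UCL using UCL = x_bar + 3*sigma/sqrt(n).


UCL = 60.9 + 3 * 9.8 / sqrt(5)

74.05


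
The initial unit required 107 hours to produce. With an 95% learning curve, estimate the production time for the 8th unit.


Formula: T_n = T_1 * (learning_rate)^(log2(n)) where learning_rate = rate/100
Doublings = log2(8) = 3
T_n = 107 * 0.95^3
T_n = 107 * 0.8574 = 91.7 hours

91.7 hours


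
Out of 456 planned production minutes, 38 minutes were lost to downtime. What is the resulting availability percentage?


Formula: Availability = (Planned Time - Downtime) / Planned Time * 100
Uptime = 456 - 38 = 418 min
Availability = 418 / 456 * 100 = 91.7%

91.7%


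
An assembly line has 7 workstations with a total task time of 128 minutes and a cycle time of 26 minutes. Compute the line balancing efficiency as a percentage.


Formula: Efficiency = Sum of Task Times / (N_stations * CT) * 100
Total station capacity = 7 stations * 26 min = 182 min
Efficiency = 128 / 182 * 100 = 70.3%

70.3%


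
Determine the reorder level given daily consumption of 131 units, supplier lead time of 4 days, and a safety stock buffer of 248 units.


Formula: ROP = (Daily Demand * Lead Time) + Safety Stock
Demand during lead time = 131 * 4 = 524 units
ROP = 524 + 248 = 772 units

772 units


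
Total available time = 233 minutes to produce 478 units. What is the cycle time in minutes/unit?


Formula: CT = Available Time / Number of Units
CT = 233 min / 478 units
CT = 0.49 min/unit

0.49 min/unit


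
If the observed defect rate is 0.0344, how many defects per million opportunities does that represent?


DPMO = defect_rate * 1000000 = 0.0344 * 1000000

34400


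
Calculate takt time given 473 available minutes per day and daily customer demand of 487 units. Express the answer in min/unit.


Formula: Takt Time = Available Production Time / Customer Demand
Takt = 473 min/day / 487 units/day
Takt = 0.97 min/unit

0.97 min/unit


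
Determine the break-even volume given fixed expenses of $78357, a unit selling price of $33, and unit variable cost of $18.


Formula: BEQ = Fixed Costs / (Price - Variable Cost)
Contribution margin = $33 - $18 = $15/unit
BEQ = ceil($78357 / $15/unit) = ceil(5223.8) = 5224 units

5224 units


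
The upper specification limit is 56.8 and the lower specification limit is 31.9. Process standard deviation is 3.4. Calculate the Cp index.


Cp = (56.8 - 31.9) / (6 * 3.4)

1.22


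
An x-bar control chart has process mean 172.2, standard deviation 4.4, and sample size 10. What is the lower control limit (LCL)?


LCL = 172.2 - 3 * 4.4 / sqrt(10)

168.03


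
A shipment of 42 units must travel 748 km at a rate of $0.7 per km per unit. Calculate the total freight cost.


TC = dist * cost * units = 748 * 0.7 * 42 = $21991.20

$21991.20


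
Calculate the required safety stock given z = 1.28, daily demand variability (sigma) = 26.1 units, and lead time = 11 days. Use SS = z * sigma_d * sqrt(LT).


Formula: SS = z * sigma_d * sqrt(LT)
sqrt(LT) = sqrt(11) = 3.3166
SS = 1.28 * 26.1 * 3.3166
SS = 110.8 units

110.8 units


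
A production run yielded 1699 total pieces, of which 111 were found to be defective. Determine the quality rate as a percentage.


Formula: Quality Rate = Good Pieces / Total Pieces * 100
Good pieces = 1699 - 111 = 1588
QR = 1588 / 1699 * 100 = 93.5%

93.5%


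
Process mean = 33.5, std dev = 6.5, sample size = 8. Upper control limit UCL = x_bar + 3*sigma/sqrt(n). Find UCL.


UCL = 33.5 + 3 * 6.5 / sqrt(8)

40.39


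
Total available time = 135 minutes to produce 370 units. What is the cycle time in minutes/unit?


Formula: CT = Available Time / Number of Units
CT = 135 min / 370 units
CT = 0.36 min/unit

0.36 min/unit


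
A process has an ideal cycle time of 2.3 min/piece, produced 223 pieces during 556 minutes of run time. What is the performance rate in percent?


Formula: Performance = (Ideal CT * Total Count) / Run Time * 100
Ideal output time = 2.3 * 223 = 512.9 min
Performance = 512.9 / 556 * 100 = 92.2%

92.2%


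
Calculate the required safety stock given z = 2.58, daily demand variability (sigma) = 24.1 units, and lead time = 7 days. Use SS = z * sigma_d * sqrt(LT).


Formula: SS = z * sigma_d * sqrt(LT)
sqrt(LT) = sqrt(7) = 2.6458
SS = 2.58 * 24.1 * 2.6458
SS = 164.5 units

164.5 units


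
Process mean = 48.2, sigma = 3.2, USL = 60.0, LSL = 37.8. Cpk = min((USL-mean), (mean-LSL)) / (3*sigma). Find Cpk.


Cpu = (60.0 - 48.2) / (3 * 3.2) = 1.23
Cpl = (48.2 - 37.8) / (3 * 3.2) = 1.08
Cpk = min(1.23, 1.08) = 1.08

1.08


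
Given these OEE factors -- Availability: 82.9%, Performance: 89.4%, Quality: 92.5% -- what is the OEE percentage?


Formula: OEE = Availability * Performance * Quality / 10000
A * P = 82.9% * 89.4% / 100 = 74.11%
OEE = 74.11% * 92.5% / 100 = 68.6%

68.6%


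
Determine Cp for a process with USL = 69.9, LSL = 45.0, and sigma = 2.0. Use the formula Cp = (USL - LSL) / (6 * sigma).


Cp = (69.9 - 45.0) / (6 * 2.0)

2.08


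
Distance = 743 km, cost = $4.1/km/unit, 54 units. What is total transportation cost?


TC = dist * cost * units = 743 * 4.1 * 54 = $164500.20

$164500.20


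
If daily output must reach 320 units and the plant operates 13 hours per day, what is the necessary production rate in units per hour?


Formula: Production Rate = Daily Demand / Available Hours
Rate = 320 units/day / 13 hours/day
Rate = 24.6 units/hour

24.6 units/hour


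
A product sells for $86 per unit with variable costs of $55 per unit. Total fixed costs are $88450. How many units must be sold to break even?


Formula: BEQ = Fixed Costs / (Price - Variable Cost)
Contribution margin = $86 - $55 = $31/unit
BEQ = ceil($88450 / $31/unit) = ceil(2853.23) = 2854 units

2854 units


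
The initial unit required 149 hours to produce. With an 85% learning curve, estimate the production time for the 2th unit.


Formula: T_n = T_1 * (learning_rate)^(log2(n)) where learning_rate = rate/100
Doublings = log2(2) = 1
T_n = 149 * 0.85^1
T_n = 149 * 0.85 = 126.7 hours

126.7 hours


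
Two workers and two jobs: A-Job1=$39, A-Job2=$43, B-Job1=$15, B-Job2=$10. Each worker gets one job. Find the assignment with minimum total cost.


Option 1: A->1 + B->2 = $39 + $10 = $49
Option 2: A->2 + B->1 = $43 + $15 = $58
Min cost = min($49, $58) = $49

$49


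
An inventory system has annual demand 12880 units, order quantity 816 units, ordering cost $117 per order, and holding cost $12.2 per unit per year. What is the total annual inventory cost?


TC = 12880/816 * 117 + 816/2 * 12.2

$6824.36


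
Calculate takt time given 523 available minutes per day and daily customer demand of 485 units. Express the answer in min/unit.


Formula: Takt Time = Available Production Time / Customer Demand
Takt = 523 min/day / 485 units/day
Takt = 1.08 min/unit

1.08 min/unit


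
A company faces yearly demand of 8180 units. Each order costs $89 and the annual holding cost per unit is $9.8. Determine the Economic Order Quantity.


Formula: EOQ = sqrt(2 * D * S / H)
Numerator: 2 * 8180 * 89 = 1456040
2DS/H = 1456040 / 9.8 = 148575.5
EOQ = sqrt(148575.5) = 385.5 units

385.5 units


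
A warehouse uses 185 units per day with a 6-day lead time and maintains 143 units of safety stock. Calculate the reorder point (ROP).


Formula: ROP = (Daily Demand * Lead Time) + Safety Stock
Demand during lead time = 185 * 6 = 1110 units
ROP = 1110 + 143 = 1253 units

1253 units


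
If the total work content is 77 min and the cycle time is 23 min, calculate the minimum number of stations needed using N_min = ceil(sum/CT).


Formula: N_min = ceil(Sum of Task Times / Cycle Time)
N_min = ceil(77 min / 23 min) = ceil(3.3478)
N_min = 4 stations

4


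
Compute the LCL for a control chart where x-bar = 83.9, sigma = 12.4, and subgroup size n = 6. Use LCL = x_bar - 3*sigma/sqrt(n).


LCL = 83.9 - 3 * 12.4 / sqrt(6)

68.71


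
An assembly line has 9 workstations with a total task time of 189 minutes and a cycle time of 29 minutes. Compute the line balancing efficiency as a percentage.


Formula: Efficiency = Sum of Task Times / (N_stations * CT) * 100
Total station capacity = 9 stations * 29 min = 261 min
Efficiency = 189 / 261 * 100 = 72.4%

72.4%


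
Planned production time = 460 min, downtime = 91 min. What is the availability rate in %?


Formula: Availability = (Planned Time - Downtime) / Planned Time * 100
Uptime = 460 - 91 = 369 min
Availability = 369 / 460 * 100 = 80.2%

80.2%


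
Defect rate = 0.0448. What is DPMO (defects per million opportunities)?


DPMO = defect_rate * 1000000 = 0.0448 * 1000000

44800


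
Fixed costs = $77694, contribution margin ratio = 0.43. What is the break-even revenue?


Formula: BER = Fixed Costs / Contribution Margin Ratio
BER = $77694 / 0.43
BER = $180683.72 (to the nearest cent)

$180683.72


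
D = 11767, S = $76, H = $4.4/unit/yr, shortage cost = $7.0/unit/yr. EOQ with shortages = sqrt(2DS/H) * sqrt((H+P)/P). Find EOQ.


Formula: EOQ* = sqrt(2DS/H) * sqrt((H+P)/P)
Base EOQ = sqrt(2*11767*76/4.4) = 637.57 units
Correction = sqrt((4.4+7.0)/7.0) = 1.27615
EOQ* = 637.57 * 1.27615 = 813.6 units

813.6 units


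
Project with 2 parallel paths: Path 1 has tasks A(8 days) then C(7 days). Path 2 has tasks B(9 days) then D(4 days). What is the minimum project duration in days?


Path 1 = 8 + 7 = 15 days
Path 2 = 9 + 4 = 13 days
Duration = max(15, 13) = 15 days

15 days


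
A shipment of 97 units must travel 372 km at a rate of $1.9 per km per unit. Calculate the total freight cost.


TC = dist * cost * units = 372 * 1.9 * 97 = $68559.60

$68559.60


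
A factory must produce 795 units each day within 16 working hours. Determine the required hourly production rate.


Formula: Production Rate = Daily Demand / Available Hours
Rate = 795 units/day / 16 hours/day
Rate = 49.7 units/hour

49.7 units/hour


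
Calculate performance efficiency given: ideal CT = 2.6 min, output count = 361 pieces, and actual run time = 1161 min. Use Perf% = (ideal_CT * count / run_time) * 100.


Formula: Performance = (Ideal CT * Total Count) / Run Time * 100
Ideal output time = 2.6 * 361 = 938.6 min
Performance = 938.6 / 1161 * 100 = 80.8%

80.8%


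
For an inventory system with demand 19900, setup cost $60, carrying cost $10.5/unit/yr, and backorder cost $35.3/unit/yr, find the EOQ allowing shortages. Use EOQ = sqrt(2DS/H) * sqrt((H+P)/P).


Formula: EOQ* = sqrt(2DS/H) * sqrt((H+P)/P)
Base EOQ = sqrt(2*19900*60/10.5) = 476.89 units
Correction = sqrt((10.5+35.3)/35.3) = 1.13906
EOQ* = 476.89 * 1.13906 = 543.2 units

543.2 units


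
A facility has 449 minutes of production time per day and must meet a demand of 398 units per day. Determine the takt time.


Formula: Takt Time = Available Production Time / Customer Demand
Takt = 449 min/day / 398 units/day
Takt = 1.13 min/unit

1.13 min/unit


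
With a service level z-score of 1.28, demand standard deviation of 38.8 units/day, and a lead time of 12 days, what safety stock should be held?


Formula: SS = z * sigma_d * sqrt(LT)
sqrt(LT) = sqrt(12) = 3.4641
SS = 1.28 * 38.8 * 3.4641
SS = 172.0 units

172.0 units


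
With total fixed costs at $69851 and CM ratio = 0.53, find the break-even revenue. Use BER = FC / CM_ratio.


Formula: BER = Fixed Costs / Contribution Margin Ratio
BER = $69851 / 0.53
BER = $131794.34 (to the nearest cent)

$131794.34


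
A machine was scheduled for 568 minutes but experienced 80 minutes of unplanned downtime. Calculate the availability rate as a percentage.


Formula: Availability = (Planned Time - Downtime) / Planned Time * 100
Uptime = 568 - 80 = 488 min
Availability = 488 / 568 * 100 = 85.9%

85.9%


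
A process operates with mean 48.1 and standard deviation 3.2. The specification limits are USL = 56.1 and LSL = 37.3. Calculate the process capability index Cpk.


Cpu = (56.1 - 48.1) / (3 * 3.2) = 0.83
Cpl = (48.1 - 37.3) / (3 * 3.2) = 1.13
Cpk = min(0.83, 1.13) = 0.83

0.83


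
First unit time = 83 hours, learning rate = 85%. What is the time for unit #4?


Formula: T_n = T_1 * (learning_rate)^(log2(n)) where learning_rate = rate/100
Doublings = log2(4) = 2
T_n = 83 * 0.85^2
T_n = 83 * 0.7225 = 60.0 hours

60.0 hours


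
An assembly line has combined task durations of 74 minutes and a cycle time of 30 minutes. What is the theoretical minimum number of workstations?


Formula: N_min = ceil(Sum of Task Times / Cycle Time)
N_min = ceil(74 min / 30 min) = ceil(2.4667)
N_min = 3 stations

3


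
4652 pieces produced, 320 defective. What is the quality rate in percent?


Formula: Quality Rate = Good Pieces / Total Pieces * 100
Good pieces = 4652 - 320 = 4332
QR = 4332 / 4652 * 100 = 93.1%

93.1%


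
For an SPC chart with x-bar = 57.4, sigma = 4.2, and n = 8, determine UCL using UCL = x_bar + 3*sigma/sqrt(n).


UCL = 57.4 + 3 * 4.2 / sqrt(8)

61.85


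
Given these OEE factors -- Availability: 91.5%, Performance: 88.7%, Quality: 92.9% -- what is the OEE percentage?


Formula: OEE = Availability * Performance * Quality / 10000
A * P = 91.5% * 88.7% / 100 = 81.16%
OEE = 81.16% * 92.9% / 100 = 75.4%

75.4%


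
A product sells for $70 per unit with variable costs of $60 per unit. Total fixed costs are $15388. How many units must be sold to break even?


Formula: BEQ = Fixed Costs / (Price - Variable Cost)
Contribution margin = $70 - $60 = $10/unit
BEQ = ceil($15388 / $10/unit) = ceil(1538.8) = 1539 units

1539 units


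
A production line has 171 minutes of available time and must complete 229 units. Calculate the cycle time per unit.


Formula: CT = Available Time / Number of Units
CT = 171 min / 229 units
CT = 0.75 min/unit

0.75 min/unit


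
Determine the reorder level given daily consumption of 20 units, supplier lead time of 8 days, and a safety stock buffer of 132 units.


Formula: ROP = (Daily Demand * Lead Time) + Safety Stock
Demand during lead time = 20 * 8 = 160 units
ROP = 160 + 132 = 292 units

292 units


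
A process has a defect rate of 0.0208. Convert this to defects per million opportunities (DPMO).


DPMO = defect_rate * 1000000 = 0.0208 * 1000000

20800


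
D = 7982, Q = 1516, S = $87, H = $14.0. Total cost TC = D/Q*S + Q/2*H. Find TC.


TC = 7982/1516 * 87 + 1516/2 * 14.0

$11070.07


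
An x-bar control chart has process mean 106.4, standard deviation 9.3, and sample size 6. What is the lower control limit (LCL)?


LCL = 106.4 - 3 * 9.3 / sqrt(6)

95.01


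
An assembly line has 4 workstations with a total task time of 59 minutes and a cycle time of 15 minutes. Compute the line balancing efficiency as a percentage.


Formula: Efficiency = Sum of Task Times / (N_stations * CT) * 100
Total station capacity = 4 stations * 15 min = 60 min
Efficiency = 59 / 60 * 100 = 98.3%

98.3%


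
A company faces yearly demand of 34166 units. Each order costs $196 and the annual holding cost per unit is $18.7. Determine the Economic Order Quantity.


Formula: EOQ = sqrt(2 * D * S / H)
Numerator: 2 * 34166 * 196 = 13393072
2DS/H = 13393072 / 18.7 = 716207.1
EOQ = sqrt(716207.1) = 846.3 units

846.3 units


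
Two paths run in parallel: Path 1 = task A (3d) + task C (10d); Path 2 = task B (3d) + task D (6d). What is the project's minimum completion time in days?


Path 1 = 3 + 10 = 13 days
Path 2 = 3 + 6 = 9 days
Duration = max(13, 9) = 13 days

13 days


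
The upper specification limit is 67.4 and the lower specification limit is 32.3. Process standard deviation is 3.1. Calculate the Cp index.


Cp = (67.4 - 32.3) / (6 * 3.1)

1.89


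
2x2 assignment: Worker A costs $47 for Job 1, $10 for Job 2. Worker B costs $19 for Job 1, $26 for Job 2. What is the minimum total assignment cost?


Option 1: A->1 + B->2 = $47 + $26 = $73
Option 2: A->2 + B->1 = $10 + $19 = $29
Min cost = min($73, $29) = $29

$29


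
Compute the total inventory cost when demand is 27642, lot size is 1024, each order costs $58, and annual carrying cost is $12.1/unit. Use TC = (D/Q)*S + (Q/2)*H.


TC = 27642/1024 * 58 + 1024/2 * 12.1

$7760.86


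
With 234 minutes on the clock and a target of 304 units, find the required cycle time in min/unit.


Formula: CT = Available Time / Number of Units
CT = 234 min / 304 units
CT = 0.77 min/unit

0.77 min/unit


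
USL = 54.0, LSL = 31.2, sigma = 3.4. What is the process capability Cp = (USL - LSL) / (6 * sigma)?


Cp = (54.0 - 31.2) / (6 * 3.4)

1.12


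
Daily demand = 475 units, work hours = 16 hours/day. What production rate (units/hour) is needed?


Formula: Production Rate = Daily Demand / Available Hours
Rate = 475 units/day / 16 hours/day
Rate = 29.7 units/hour

29.7 units/hour


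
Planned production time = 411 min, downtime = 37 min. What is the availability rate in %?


Formula: Availability = (Planned Time - Downtime) / Planned Time * 100
Uptime = 411 - 37 = 374 min
Availability = 374 / 411 * 100 = 91.0%

91.0%


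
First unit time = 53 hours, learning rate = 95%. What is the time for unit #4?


Formula: T_n = T_1 * (learning_rate)^(log2(n)) where learning_rate = rate/100
Doublings = log2(4) = 2
T_n = 53 * 0.95^2
T_n = 53 * 0.9025 = 47.8 hours

47.8 hours


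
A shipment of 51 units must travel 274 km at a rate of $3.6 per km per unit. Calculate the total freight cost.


TC = dist * cost * units = 274 * 3.6 * 51 = $50306.40

$50306.40


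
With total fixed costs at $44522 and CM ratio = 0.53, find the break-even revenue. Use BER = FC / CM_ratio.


Formula: BER = Fixed Costs / Contribution Margin Ratio
BER = $44522 / 0.53
BER = $84003.77 (to the nearest cent)

$84003.77


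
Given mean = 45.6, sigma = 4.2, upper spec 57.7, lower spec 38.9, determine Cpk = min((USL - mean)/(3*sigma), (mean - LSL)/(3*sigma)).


Cpu = (57.7 - 45.6) / (3 * 4.2) = 0.96
Cpl = (45.6 - 38.9) / (3 * 4.2) = 0.53
Cpk = min(0.96, 0.53) = 0.53

0.53


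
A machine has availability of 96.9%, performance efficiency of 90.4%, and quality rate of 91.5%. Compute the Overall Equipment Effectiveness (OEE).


Formula: OEE = Availability * Performance * Quality / 10000
A * P = 96.9% * 90.4% / 100 = 87.6%
OEE = 87.6% * 91.5% / 100 = 80.2%

80.2%


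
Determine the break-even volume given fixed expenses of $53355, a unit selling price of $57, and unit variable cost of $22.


Formula: BEQ = Fixed Costs / (Price - Variable Cost)
Contribution margin = $57 - $22 = $35/unit
BEQ = ceil($53355 / $35/unit) = ceil(1524.43) = 1525 units

1525 units


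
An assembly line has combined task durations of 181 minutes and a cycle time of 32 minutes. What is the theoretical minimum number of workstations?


Formula: N_min = ceil(Sum of Task Times / Cycle Time)
N_min = ceil(181 min / 32 min) = ceil(5.6562)
N_min = 6 stations

6


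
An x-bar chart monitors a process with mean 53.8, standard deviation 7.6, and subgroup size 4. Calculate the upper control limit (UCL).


UCL = 53.8 + 3 * 7.6 / sqrt(4)

65.2


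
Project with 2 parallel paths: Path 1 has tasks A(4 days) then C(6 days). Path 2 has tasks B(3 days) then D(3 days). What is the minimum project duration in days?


Path 1 = 4 + 6 = 10 days
Path 2 = 3 + 3 = 6 days
Duration = max(10, 6) = 10 days

10 days


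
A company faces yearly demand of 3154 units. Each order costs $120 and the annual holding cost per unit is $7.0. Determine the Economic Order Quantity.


Formula: EOQ = sqrt(2 * D * S / H)
Numerator: 2 * 3154 * 120 = 756960
2DS/H = 756960 / 7.0 = 108137.1
EOQ = sqrt(108137.1) = 328.8 units

328.8 units


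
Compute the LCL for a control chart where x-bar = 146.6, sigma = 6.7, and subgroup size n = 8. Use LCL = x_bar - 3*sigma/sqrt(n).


LCL = 146.6 - 3 * 6.7 / sqrt(8)

139.49


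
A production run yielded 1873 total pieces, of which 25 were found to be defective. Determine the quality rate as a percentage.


Formula: Quality Rate = Good Pieces / Total Pieces * 100
Good pieces = 1873 - 25 = 1848
QR = 1848 / 1873 * 100 = 98.7%

98.7%


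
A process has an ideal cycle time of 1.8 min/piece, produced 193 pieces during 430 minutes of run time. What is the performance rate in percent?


Formula: Performance = (Ideal CT * Total Count) / Run Time * 100
Ideal output time = 1.8 * 193 = 347.4 min
Performance = 347.4 / 430 * 100 = 80.8%

80.8%


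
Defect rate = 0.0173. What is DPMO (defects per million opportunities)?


DPMO = defect_rate * 1000000 = 0.0173 * 1000000

17300


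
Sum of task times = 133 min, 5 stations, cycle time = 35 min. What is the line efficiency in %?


Formula: Efficiency = Sum of Task Times / (N_stations * CT) * 100
Total station capacity = 5 stations * 35 min = 175 min
Efficiency = 133 / 175 * 100 = 76.0%

76.0%


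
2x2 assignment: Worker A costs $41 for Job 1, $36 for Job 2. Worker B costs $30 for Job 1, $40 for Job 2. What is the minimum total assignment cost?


Option 1: A->1 + B->2 = $41 + $40 = $81
Option 2: A->2 + B->1 = $36 + $30 = $66
Min cost = min($81, $66) = $66

$66


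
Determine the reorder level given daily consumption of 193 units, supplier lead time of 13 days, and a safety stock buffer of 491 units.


Formula: ROP = (Daily Demand * Lead Time) + Safety Stock
Demand during lead time = 193 * 13 = 2509 units
ROP = 2509 + 491 = 3000 units

3000 units


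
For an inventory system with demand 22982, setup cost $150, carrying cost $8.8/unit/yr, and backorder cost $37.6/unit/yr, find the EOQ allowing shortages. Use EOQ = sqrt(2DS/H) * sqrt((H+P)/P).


Formula: EOQ* = sqrt(2DS/H) * sqrt((H+P)/P)
Base EOQ = sqrt(2*22982*150/8.8) = 885.14 units
Correction = sqrt((8.8+37.6)/37.6) = 1.11087
EOQ* = 885.14 * 1.11087 = 983.3 units

983.3 units


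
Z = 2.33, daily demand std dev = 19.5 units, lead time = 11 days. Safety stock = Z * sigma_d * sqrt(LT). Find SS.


Formula: SS = z * sigma_d * sqrt(LT)
sqrt(LT) = sqrt(11) = 3.3166
SS = 2.33 * 19.5 * 3.3166
SS = 150.7 units

150.7 units


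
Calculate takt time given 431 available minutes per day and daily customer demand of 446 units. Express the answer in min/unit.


Formula: Takt Time = Available Production Time / Customer Demand
Takt = 431 min/day / 446 units/day
Takt = 0.97 min/unit

0.97 min/unit


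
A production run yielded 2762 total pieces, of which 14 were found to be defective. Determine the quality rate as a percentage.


Formula: Quality Rate = Good Pieces / Total Pieces * 100
Good pieces = 2762 - 14 = 2748
QR = 2748 / 2762 * 100 = 99.5%

99.5%


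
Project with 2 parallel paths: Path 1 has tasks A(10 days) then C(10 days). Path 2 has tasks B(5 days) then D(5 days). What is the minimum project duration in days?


Path 1 = 10 + 10 = 20 days
Path 2 = 5 + 5 = 10 days
Duration = max(20, 10) = 20 days

20 days


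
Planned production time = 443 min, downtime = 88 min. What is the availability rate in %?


Formula: Availability = (Planned Time - Downtime) / Planned Time * 100
Uptime = 443 - 88 = 355 min
Availability = 355 / 443 * 100 = 80.1%

80.1%


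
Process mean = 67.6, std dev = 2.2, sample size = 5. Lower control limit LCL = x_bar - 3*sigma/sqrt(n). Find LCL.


LCL = 67.6 - 3 * 2.2 / sqrt(5)

64.65


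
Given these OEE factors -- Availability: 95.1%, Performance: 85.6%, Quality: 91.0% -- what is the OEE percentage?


Formula: OEE = Availability * Performance * Quality / 10000
A * P = 95.1% * 85.6% / 100 = 81.41%
OEE = 81.41% * 91.0% / 100 = 74.1%

74.1%


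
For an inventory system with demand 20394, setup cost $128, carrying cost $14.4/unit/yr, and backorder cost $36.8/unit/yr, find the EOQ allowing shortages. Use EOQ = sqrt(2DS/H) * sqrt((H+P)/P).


Formula: EOQ* = sqrt(2DS/H) * sqrt((H+P)/P)
Base EOQ = sqrt(2*20394*128/14.4) = 602.13 units
Correction = sqrt((14.4+36.8)/36.8) = 1.17954
EOQ* = 602.13 * 1.17954 = 710.2 units

710.2 units


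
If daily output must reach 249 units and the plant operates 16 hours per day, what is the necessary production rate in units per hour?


Formula: Production Rate = Daily Demand / Available Hours
Rate = 249 units/day / 16 hours/day
Rate = 15.6 units/hour

15.6 units/hour


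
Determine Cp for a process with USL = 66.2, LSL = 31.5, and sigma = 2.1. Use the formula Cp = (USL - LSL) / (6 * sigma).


Cp = (66.2 - 31.5) / (6 * 2.1)

2.75


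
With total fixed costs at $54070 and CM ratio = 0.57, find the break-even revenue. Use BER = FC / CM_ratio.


Formula: BER = Fixed Costs / Contribution Margin Ratio
BER = $54070 / 0.57
BER = $94859.65 (to the nearest cent)

$94859.65


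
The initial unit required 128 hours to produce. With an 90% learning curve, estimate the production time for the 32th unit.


Formula: T_n = T_1 * (learning_rate)^(log2(n)) where learning_rate = rate/100
Doublings = log2(32) = 5
T_n = 128 * 0.9^5
T_n = 128 * 0.5905 = 75.6 hours

75.6 hours


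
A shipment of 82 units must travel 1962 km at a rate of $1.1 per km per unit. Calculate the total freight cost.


TC = dist * cost * units = 1962 * 1.1 * 82 = $176972.40

$176972.40


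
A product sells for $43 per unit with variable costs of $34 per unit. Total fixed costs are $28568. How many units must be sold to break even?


Formula: BEQ = Fixed Costs / (Price - Variable Cost)
Contribution margin = $43 - $34 = $9/unit
BEQ = ceil($28568 / $9/unit) = ceil(3174.22) = 3175 units

3175 units


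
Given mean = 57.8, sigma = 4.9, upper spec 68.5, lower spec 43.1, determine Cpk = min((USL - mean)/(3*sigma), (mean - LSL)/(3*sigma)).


Cpu = (68.5 - 57.8) / (3 * 4.9) = 0.73
Cpl = (57.8 - 43.1) / (3 * 4.9) = 1.0
Cpk = min(0.73, 1.0) = 0.73

0.73


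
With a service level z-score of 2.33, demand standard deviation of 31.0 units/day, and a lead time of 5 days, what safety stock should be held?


Formula: SS = z * sigma_d * sqrt(LT)
sqrt(LT) = sqrt(5) = 2.2361
SS = 2.33 * 31.0 * 2.2361
SS = 161.5 units

161.5 units


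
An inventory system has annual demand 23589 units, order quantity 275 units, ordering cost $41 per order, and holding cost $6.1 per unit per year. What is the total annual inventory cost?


TC = 23589/275 * 41 + 275/2 * 6.1

$4355.66


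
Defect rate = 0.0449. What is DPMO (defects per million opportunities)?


DPMO = defect_rate * 1000000 = 0.0449 * 1000000

44900


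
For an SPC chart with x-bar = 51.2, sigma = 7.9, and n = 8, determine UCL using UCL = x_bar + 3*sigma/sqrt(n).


UCL = 51.2 + 3 * 7.9 / sqrt(8)

59.58


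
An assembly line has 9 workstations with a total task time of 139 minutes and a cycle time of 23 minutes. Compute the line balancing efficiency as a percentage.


Formula: Efficiency = Sum of Task Times / (N_stations * CT) * 100
Total station capacity = 9 stations * 23 min = 207 min
Efficiency = 139 / 207 * 100 = 67.1%

67.1%


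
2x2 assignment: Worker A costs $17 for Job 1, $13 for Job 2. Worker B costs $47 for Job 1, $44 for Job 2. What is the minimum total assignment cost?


Option 1: A->1 + B->2 = $17 + $44 = $61
Option 2: A->2 + B->1 = $13 + $47 = $60
Min cost = min($61, $60) = $60

$60


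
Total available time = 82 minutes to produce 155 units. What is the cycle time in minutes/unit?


Formula: CT = Available Time / Number of Units
CT = 82 min / 155 units
CT = 0.53 min/unit

0.53 min/unit


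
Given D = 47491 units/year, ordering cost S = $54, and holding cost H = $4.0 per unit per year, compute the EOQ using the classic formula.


Formula: EOQ = sqrt(2 * D * S / H)
Numerator: 2 * 47491 * 54 = 5129028
2DS/H = 5129028 / 4.0 = 1282257.0
EOQ = sqrt(1282257.0) = 1132.4 units

1132.4 units


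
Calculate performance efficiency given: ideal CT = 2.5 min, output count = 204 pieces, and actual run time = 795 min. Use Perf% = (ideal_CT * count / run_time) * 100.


Formula: Performance = (Ideal CT * Total Count) / Run Time * 100
Ideal output time = 2.5 * 204 = 510.0 min
Performance = 510.0 / 795 * 100 = 64.2%

64.2%


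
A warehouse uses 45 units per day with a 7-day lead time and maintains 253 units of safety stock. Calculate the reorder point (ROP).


Formula: ROP = (Daily Demand * Lead Time) + Safety Stock
Demand during lead time = 45 * 7 = 315 units
ROP = 315 + 253 = 568 units

568 units


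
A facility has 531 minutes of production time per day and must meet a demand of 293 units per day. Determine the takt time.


Formula: Takt Time = Available Production Time / Customer Demand
Takt = 531 min/day / 293 units/day
Takt = 1.81 min/unit

1.81 min/unit


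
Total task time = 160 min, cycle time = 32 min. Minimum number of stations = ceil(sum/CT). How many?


Formula: N_min = ceil(Sum of Task Times / Cycle Time)
N_min = ceil(160 min / 32 min) = ceil(5.0)
N_min = 5 stations

5


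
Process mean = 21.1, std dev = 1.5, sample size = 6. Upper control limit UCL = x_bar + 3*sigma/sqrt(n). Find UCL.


UCL = 21.1 + 3 * 1.5 / sqrt(6)

22.94


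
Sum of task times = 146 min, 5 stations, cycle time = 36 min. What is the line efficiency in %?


Formula: Efficiency = Sum of Task Times / (N_stations * CT) * 100
Total station capacity = 5 stations * 36 min = 180 min
Efficiency = 146 / 180 * 100 = 81.1%

81.1%


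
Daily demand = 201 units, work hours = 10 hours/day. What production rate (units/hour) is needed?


Formula: Production Rate = Daily Demand / Available Hours
Rate = 201 units/day / 10 hours/day
Rate = 20.1 units/hour

20.1 units/hour


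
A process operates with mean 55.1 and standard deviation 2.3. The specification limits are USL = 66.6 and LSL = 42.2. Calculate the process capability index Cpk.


Cpu = (66.6 - 55.1) / (3 * 2.3) = 1.67
Cpl = (55.1 - 42.2) / (3 * 2.3) = 1.87
Cpk = min(1.67, 1.87) = 1.67

1.67


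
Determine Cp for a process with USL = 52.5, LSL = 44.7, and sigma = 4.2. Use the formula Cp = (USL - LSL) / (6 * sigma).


Cp = (52.5 - 44.7) / (6 * 4.2)

0.31


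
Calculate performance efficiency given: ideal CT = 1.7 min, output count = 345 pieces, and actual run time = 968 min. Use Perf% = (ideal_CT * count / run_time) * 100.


Formula: Performance = (Ideal CT * Total Count) / Run Time * 100
Ideal output time = 1.7 * 345 = 586.5 min
Performance = 586.5 / 968 * 100 = 60.6%

60.6%


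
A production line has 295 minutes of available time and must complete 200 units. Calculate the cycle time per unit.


Formula: CT = Available Time / Number of Units
CT = 295 min / 200 units
CT = 1.48 min/unit

1.48 min/unit


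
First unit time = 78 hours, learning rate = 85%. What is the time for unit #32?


Formula: T_n = T_1 * (learning_rate)^(log2(n)) where learning_rate = rate/100
Doublings = log2(32) = 5
T_n = 78 * 0.85^5
T_n = 78 * 0.4437 = 34.6 hours

34.6 hours


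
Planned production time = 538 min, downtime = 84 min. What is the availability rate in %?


Formula: Availability = (Planned Time - Downtime) / Planned Time * 100
Uptime = 538 - 84 = 454 min
Availability = 454 / 538 * 100 = 84.4%

84.4%


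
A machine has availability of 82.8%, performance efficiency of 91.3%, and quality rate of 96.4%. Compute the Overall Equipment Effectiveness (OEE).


Formula: OEE = Availability * Performance * Quality / 10000
A * P = 82.8% * 91.3% / 100 = 75.6%
OEE = 75.6% * 96.4% / 100 = 72.9%

72.9%


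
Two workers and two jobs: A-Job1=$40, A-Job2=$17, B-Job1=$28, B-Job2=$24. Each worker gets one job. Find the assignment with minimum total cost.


Option 1: A->1 + B->2 = $40 + $24 = $64
Option 2: A->2 + B->1 = $17 + $28 = $45
Min cost = min($64, $45) = $45

$45


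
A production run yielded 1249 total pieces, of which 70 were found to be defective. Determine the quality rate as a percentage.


Formula: Quality Rate = Good Pieces / Total Pieces * 100
Good pieces = 1249 - 70 = 1179
QR = 1179 / 1249 * 100 = 94.4%

94.4%


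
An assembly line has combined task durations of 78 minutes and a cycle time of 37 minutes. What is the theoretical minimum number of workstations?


Formula: N_min = ceil(Sum of Task Times / Cycle Time)
N_min = ceil(78 min / 37 min) = ceil(2.1081)
N_min = 3 stations

3


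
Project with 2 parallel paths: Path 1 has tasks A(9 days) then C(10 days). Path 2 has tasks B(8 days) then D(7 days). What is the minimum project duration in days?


Path 1 = 9 + 10 = 19 days
Path 2 = 8 + 7 = 15 days
Duration = max(19, 15) = 19 days

19 days


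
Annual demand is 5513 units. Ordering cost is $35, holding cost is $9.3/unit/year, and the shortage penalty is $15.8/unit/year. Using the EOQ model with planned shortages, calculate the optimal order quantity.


Formula: EOQ* = sqrt(2DS/H) * sqrt((H+P)/P)
Base EOQ = sqrt(2*5513*35/9.3) = 203.7 units
Correction = sqrt((9.3+15.8)/15.8) = 1.2604
EOQ* = 203.7 * 1.2604 = 256.7 units

256.7 units


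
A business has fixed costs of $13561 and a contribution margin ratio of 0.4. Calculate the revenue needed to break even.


Formula: BER = Fixed Costs / Contribution Margin Ratio
BER = $13561 / 0.4
BER = $33902.50 (to the nearest cent)

$33902.50


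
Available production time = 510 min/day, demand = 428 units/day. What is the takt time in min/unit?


Formula: Takt Time = Available Production Time / Customer Demand
Takt = 510 min/day / 428 units/day
Takt = 1.19 min/unit

1.19 min/unit


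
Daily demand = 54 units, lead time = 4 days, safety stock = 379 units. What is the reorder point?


Formula: ROP = (Daily Demand * Lead Time) + Safety Stock
Demand during lead time = 54 * 4 = 216 units
ROP = 216 + 379 = 595 units

595 units


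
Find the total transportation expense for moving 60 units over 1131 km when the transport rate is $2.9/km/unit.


TC = dist * cost * units = 1131 * 2.9 * 60 = $196794.00

$196794.00


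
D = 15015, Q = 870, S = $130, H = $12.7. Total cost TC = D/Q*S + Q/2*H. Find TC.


TC = 15015/870 * 130 + 870/2 * 12.7

$7768.12


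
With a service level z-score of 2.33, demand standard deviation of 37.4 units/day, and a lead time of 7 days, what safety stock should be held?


Formula: SS = z * sigma_d * sqrt(LT)
sqrt(LT) = sqrt(7) = 2.6458
SS = 2.33 * 37.4 * 2.6458
SS = 230.6 units

230.6 units


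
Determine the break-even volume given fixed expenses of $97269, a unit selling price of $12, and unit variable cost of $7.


Formula: BEQ = Fixed Costs / (Price - Variable Cost)
Contribution margin = $12 - $7 = $5/unit
BEQ = ceil($97269 / $5/unit) = ceil(19453.8) = 19454 units

19454 units


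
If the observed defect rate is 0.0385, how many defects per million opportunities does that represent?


DPMO = defect_rate * 1000000 = 0.0385 * 1000000

38500


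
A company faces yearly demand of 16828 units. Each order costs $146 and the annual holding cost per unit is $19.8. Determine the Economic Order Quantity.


Formula: EOQ = sqrt(2 * D * S / H)
Numerator: 2 * 16828 * 146 = 4913776
2DS/H = 4913776 / 19.8 = 248170.5
EOQ = sqrt(248170.5) = 498.2 units

498.2 units


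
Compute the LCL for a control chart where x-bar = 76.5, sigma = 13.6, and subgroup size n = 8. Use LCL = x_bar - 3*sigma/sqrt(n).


LCL = 76.5 - 3 * 13.6 / sqrt(8)

62.08


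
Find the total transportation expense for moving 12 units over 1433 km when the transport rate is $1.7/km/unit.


TC = dist * cost * units = 1433 * 1.7 * 12 = $29233.20

$29233.20


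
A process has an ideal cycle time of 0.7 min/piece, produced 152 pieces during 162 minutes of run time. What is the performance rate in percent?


Formula: Performance = (Ideal CT * Total Count) / Run Time * 100
Ideal output time = 0.7 * 152 = 106.4 min
Performance = 106.4 / 162 * 100 = 65.7%

65.7%


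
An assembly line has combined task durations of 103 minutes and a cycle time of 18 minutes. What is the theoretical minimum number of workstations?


Formula: N_min = ceil(Sum of Task Times / Cycle Time)
N_min = ceil(103 min / 18 min) = ceil(5.7222)
N_min = 6 stations

6


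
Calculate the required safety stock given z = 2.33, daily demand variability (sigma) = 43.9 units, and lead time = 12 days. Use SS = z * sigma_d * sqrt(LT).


Formula: SS = z * sigma_d * sqrt(LT)
sqrt(LT) = sqrt(12) = 3.4641
SS = 2.33 * 43.9 * 3.4641
SS = 354.3 units

354.3 units


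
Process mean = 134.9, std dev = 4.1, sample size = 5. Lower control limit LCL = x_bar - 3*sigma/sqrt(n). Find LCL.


LCL = 134.9 - 3 * 4.1 / sqrt(5)

129.4
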